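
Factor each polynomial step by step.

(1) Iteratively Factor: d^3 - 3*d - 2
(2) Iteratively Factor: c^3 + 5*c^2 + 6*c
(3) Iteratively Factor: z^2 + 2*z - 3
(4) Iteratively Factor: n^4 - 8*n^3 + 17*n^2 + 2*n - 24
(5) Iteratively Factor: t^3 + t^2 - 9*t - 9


(1) = (d + 1)*(d^2 - d - 2) = (d - 2)*(d + 1)*(d + 1)
(2) = (c)*(c^2 + 5*c + 6) = c*(c + 3)*(c + 2)
(3) = (z - 1)*(z + 3)
(4) = (n + 1)*(n^3 - 9*n^2 + 26*n - 24) = (n - 2)*(n + 1)*(n^2 - 7*n + 12) = (n - 3)*(n - 2)*(n + 1)*(n - 4)
(5) = (t + 1)*(t^2 - 9) = (t - 3)*(t + 1)*(t + 3)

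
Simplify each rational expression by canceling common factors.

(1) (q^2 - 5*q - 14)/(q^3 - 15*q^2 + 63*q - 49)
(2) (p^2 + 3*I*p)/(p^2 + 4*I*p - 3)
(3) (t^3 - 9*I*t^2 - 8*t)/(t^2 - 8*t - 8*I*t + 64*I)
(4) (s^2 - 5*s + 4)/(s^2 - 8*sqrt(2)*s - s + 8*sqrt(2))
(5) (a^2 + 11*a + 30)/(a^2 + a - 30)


(1) = (q + 2)/(q^2 - 8*q + 7)
(2) = p/(p + I)
(3) = (t^2 - I*t)/(t - 8)
(4) = (s - 4)/(s - 8*sqrt(2))
(5) = (a + 5)/(a - 5)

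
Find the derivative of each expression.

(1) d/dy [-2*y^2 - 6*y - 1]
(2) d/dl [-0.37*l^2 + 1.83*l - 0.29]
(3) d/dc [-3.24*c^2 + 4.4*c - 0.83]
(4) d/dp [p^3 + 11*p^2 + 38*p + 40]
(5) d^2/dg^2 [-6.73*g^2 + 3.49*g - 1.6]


(1) = -4*y - 6
(2) = 1.83 - 0.74*l
(3) = 4.4 - 6.48*c
(4) = 3*p^2 + 22*p + 38
(5) = -13.4600000000000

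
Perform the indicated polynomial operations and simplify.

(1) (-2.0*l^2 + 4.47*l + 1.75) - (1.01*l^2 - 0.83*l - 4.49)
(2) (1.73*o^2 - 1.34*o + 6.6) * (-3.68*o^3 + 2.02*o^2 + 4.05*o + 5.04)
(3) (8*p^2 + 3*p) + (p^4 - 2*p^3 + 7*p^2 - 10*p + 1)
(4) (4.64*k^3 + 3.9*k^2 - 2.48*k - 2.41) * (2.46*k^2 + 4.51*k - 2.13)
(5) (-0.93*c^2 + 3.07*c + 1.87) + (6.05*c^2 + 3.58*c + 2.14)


(1) = -3.01*l^2 + 5.3*l + 6.24
(2) = -6.3664*o^5 + 8.4258*o^4 - 19.9883*o^3 + 16.6242*o^2 + 19.9764*o + 33.264
(3) = p^4 - 2*p^3 + 15*p^2 - 7*p + 1
(4) = 11.4144*k^5 + 30.5204*k^4 + 1.605*k^3 - 25.4204*k^2 - 5.5867*k + 5.1333
(5) = 5.12*c^2 + 6.65*c + 4.01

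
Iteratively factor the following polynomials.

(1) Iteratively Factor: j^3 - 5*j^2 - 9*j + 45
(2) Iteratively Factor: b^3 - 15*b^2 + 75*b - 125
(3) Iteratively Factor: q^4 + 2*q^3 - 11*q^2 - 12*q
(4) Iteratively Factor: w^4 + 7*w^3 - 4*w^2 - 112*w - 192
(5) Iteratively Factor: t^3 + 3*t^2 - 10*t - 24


(1) = (j - 3)*(j^2 - 2*j - 15) = (j - 3)*(j + 3)*(j - 5)
(2) = (b - 5)*(b^2 - 10*b + 25) = (b - 5)^2*(b - 5)
(3) = (q - 3)*(q^3 + 5*q^2 + 4*q) = (q - 3)*(q + 1)*(q^2 + 4*q) = q*(q - 3)*(q + 1)*(q + 4)
(4) = (w + 4)*(w^3 + 3*w^2 - 16*w - 48) = (w + 4)^2*(w^2 - w - 12) = (w - 4)*(w + 4)^2*(w + 3)
(5) = (t + 2)*(t^2 + t - 12) = (t - 3)*(t + 2)*(t + 4)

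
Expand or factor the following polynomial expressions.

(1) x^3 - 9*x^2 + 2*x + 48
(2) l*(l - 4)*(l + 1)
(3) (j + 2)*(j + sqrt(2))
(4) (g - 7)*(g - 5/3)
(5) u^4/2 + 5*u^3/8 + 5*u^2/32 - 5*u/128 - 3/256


(1) = (x - 8)*(x - 3)*(x + 2)
(2) = l^3 - 3*l^2 - 4*l
(3) = j^2 + sqrt(2)*j + 2*j + 2*sqrt(2)
(4) = g^2 - 26*g/3 + 35/3
(5) = (u/2 + 1/4)*(u - 1/4)*(u + 1/4)*(u + 3/4)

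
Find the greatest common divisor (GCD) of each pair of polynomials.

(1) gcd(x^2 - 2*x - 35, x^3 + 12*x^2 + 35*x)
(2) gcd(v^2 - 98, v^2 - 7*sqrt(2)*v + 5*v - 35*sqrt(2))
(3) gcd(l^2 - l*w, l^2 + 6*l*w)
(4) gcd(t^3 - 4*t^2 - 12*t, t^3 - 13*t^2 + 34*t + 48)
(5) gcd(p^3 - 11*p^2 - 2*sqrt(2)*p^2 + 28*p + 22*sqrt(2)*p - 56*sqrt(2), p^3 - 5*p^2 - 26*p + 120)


(1) = gcd((x - 7)*(x + 5), x*(x + 5)*(x + 7)) = x + 5
(2) = gcd((v - 7*sqrt(2))*(v + 7*sqrt(2)), (v + 5)*(v - 7*sqrt(2))) = v - 7*sqrt(2)
(3) = gcd(l*(l - w), l*(l + 6*w)) = l
(4) = t - 6
(5) = p - 4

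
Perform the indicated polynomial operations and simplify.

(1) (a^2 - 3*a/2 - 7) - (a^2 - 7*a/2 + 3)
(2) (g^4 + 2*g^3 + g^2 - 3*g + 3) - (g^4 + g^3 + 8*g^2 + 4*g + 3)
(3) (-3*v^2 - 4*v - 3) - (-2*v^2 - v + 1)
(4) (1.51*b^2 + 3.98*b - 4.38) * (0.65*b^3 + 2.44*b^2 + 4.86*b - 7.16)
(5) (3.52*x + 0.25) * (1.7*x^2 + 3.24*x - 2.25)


(1) = 2*a - 10
(2) = g^3 - 7*g^2 - 7*g
(3) = -v^2 - 3*v - 4
(4) = 0.9815*b^5 + 6.2714*b^4 + 14.2028*b^3 - 2.156*b^2 - 49.7836*b + 31.3608
(5) = 5.984*x^3 + 11.8298*x^2 - 7.11*x - 0.5625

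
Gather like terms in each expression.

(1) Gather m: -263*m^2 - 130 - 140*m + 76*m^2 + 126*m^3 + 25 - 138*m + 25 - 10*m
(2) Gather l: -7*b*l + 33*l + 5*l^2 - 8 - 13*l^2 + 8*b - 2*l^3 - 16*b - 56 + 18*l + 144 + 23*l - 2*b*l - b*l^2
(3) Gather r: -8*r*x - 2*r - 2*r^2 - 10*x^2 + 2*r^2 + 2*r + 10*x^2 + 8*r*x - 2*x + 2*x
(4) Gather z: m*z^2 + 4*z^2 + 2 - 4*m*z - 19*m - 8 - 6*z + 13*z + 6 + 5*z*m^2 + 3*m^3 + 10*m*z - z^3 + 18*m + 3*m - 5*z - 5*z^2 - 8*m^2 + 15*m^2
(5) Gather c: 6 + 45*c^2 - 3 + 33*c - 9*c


(1) = 126*m^3 - 187*m^2 - 288*m - 80
(2) = -8*b - 2*l^3 + l^2*(-b - 8) + l*(74 - 9*b) + 80
(3) = 0
(4) = 3*m^3 + 7*m^2 + 2*m - z^3 + z^2*(m - 1) + z*(5*m^2 + 6*m + 2)
(5) = 45*c^2 + 24*c + 3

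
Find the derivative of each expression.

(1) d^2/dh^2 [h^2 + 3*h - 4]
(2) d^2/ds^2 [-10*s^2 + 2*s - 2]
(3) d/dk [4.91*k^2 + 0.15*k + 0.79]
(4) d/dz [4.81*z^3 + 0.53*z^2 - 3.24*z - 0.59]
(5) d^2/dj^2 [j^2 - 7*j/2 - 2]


(1) = 2
(2) = -20
(3) = 9.82*k + 0.15
(4) = 14.43*z^2 + 1.06*z - 3.24
(5) = 2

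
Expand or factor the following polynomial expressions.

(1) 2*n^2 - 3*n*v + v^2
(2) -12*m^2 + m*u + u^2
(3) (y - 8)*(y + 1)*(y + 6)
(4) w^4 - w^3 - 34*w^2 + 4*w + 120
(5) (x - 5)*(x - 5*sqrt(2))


(1) = (-2*n + v)*(-n + v)
(2) = (-3*m + u)*(4*m + u)
(3) = y^3 - y^2 - 50*y - 48
(4) = (w - 6)*(w - 2)*(w + 2)*(w + 5)
(5) = x^2 - 5*sqrt(2)*x - 5*x + 25*sqrt(2)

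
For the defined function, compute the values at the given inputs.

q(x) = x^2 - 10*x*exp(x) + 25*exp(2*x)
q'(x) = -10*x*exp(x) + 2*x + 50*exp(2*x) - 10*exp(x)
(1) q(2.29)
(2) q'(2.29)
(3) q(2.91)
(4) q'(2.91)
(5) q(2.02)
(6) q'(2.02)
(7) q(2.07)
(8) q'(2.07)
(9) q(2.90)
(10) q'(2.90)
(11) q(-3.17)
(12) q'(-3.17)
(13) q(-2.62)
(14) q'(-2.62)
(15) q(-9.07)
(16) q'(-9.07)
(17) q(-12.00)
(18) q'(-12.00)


(1) = 2216.97
(2) = 4555.41
(3) = 7898.59
(4) = 16136.67
(5) = 1272.46
(6) = 2617.70
(7) = 1410.31
(8) = 2900.99
(9) = 7738.85
(10) = 15811.99
(11) = 11.42
(12) = -5.34
(13) = 8.90
(14) = -3.80
(15) = 82.28
(16) = -18.13
(17) = 144.00
(18) = -24.00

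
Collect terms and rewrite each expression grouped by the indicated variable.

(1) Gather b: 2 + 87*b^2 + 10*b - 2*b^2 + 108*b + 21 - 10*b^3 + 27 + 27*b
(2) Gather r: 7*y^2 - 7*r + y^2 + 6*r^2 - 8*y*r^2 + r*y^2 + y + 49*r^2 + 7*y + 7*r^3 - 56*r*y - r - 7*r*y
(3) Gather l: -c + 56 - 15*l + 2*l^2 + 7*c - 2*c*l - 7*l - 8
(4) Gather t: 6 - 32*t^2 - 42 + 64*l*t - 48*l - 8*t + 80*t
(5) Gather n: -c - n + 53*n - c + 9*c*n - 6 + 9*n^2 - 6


(1) = -10*b^3 + 85*b^2 + 145*b + 50
(2) = 7*r^3 + r^2*(55 - 8*y) + r*(y^2 - 63*y - 8) + 8*y^2 + 8*y
(3) = 6*c + 2*l^2 + l*(-2*c - 22) + 48
(4) = -48*l - 32*t^2 + t*(64*l + 72) - 36
(5) = -2*c + 9*n^2 + n*(9*c + 52) - 12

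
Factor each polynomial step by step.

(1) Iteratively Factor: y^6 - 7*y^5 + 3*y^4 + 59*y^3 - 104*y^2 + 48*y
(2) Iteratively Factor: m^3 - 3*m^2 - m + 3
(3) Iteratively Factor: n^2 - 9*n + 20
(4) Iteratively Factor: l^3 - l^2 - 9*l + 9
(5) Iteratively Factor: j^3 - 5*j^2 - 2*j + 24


(1) = (y - 1)*(y^5 - 6*y^4 - 3*y^3 + 56*y^2 - 48*y) = (y - 4)*(y - 1)*(y^4 - 2*y^3 - 11*y^2 + 12*y) = (y - 4)^2*(y - 1)*(y^3 + 2*y^2 - 3*y) = y*(y - 4)^2*(y - 1)*(y^2 + 2*y - 3) = y*(y - 4)^2*(y - 1)*(y + 3)*(y - 1)
(2) = (m - 1)*(m^2 - 2*m - 3) = (m - 3)*(m - 1)*(m + 1)
(3) = (n - 5)*(n - 4)
(4) = (l - 3)*(l^2 + 2*l - 3) = (l - 3)*(l - 1)*(l + 3)
(5) = (j + 2)*(j^2 - 7*j + 12) = (j - 3)*(j + 2)*(j - 4)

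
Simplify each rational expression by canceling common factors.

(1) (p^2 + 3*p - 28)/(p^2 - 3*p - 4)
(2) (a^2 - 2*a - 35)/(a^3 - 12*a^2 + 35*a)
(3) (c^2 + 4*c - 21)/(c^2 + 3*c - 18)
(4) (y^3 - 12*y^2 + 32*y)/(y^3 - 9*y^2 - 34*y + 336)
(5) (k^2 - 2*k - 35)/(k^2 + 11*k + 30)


(1) = (p + 7)/(p + 1)
(2) = (a + 5)/(a^2 - 5*a)
(3) = (c + 7)/(c + 6)
(4) = (y^2 - 4*y)/(y^2 - y - 42)
(5) = (k - 7)/(k + 6)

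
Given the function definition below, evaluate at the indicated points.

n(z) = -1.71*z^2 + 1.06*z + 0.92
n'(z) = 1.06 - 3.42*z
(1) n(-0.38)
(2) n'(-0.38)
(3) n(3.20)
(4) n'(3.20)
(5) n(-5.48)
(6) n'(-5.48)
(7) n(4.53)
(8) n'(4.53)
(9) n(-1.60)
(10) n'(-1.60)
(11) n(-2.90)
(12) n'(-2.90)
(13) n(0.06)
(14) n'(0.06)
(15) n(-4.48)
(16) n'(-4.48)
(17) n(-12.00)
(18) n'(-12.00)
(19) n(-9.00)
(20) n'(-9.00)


(1) = 0.27
(2) = 2.36
(3) = -13.20
(4) = -9.88
(5) = -56.24
(6) = 19.80
(7) = -29.37
(8) = -14.43
(9) = -5.15
(10) = 6.53
(11) = -16.54
(12) = 10.98
(13) = 0.98
(14) = 0.85
(15) = -38.15
(16) = 16.38
(17) = -258.04
(18) = 42.10
(19) = -147.13
(20) = 31.84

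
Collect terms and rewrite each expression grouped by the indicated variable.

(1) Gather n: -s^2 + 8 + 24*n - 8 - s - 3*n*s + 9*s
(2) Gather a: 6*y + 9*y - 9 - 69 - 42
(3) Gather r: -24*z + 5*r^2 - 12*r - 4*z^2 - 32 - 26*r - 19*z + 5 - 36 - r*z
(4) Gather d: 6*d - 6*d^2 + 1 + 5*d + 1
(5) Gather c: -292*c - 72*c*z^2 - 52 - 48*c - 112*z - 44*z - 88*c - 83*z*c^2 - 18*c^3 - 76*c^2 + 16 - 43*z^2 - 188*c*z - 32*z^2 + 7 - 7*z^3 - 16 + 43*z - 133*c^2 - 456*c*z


(1) = n*(24 - 3*s) - s^2 + 8*s
(2) = 15*y - 120
(3) = 5*r^2 + r*(-z - 38) - 4*z^2 - 43*z - 63
(4) = -6*d^2 + 11*d + 2
(5) = -18*c^3 + c^2*(-83*z - 209) + c*(-72*z^2 - 644*z - 428) - 7*z^3 - 75*z^2 - 113*z - 45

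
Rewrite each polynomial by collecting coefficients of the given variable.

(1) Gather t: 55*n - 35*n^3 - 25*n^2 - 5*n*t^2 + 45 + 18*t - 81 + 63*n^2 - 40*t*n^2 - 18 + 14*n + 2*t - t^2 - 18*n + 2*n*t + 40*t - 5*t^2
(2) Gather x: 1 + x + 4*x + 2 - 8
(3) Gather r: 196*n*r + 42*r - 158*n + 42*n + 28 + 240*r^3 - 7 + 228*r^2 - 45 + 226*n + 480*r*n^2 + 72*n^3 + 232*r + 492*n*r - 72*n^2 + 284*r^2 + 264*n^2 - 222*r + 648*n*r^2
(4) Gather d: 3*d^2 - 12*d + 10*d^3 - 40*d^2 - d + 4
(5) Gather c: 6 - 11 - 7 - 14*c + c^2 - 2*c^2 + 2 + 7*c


(1) = -35*n^3 + 38*n^2 + 51*n + t^2*(-5*n - 6) + t*(-40*n^2 + 2*n + 60) - 54
(2) = 5*x - 5
(3) = 72*n^3 + 192*n^2 + 110*n + 240*r^3 + r^2*(648*n + 512) + r*(480*n^2 + 688*n + 52) - 24
(4) = 10*d^3 - 37*d^2 - 13*d + 4
(5) = -c^2 - 7*c - 10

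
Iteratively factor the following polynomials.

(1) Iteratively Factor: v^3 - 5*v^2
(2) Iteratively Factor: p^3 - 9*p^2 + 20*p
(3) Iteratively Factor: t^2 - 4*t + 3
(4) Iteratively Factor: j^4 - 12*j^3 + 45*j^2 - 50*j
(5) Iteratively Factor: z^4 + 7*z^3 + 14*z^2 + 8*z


(1) = (v)*(v^2 - 5*v) = v*(v - 5)*(v)
(2) = (p)*(p^2 - 9*p + 20) = p*(p - 5)*(p - 4)
(3) = (t - 1)*(t - 3)
(4) = (j - 5)*(j^3 - 7*j^2 + 10*j) = j*(j - 5)*(j^2 - 7*j + 10) = j*(j - 5)*(j - 2)*(j - 5)
(5) = (z + 4)*(z^3 + 3*z^2 + 2*z) = (z + 1)*(z + 4)*(z^2 + 2*z) = z*(z + 1)*(z + 4)*(z + 2)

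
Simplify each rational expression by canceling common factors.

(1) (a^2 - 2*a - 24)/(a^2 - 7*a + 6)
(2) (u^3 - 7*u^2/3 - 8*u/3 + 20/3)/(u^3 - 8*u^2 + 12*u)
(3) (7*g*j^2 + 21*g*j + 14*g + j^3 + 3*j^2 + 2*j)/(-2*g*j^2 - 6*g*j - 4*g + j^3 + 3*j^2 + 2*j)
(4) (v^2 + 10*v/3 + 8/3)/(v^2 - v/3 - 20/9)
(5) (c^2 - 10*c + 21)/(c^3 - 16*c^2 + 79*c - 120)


(1) = (a + 4)/(a - 1)
(2) = (3*u^2 - u - 10)/(3*u^2 - 18*u)
(3) = (-7*g - j)/(2*g - j)
(4) = (3*v + 6)/(3*v - 5)
(5) = (c - 7)/(c^2 - 13*c + 40)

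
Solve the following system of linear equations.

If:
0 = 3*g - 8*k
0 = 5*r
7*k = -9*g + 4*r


Then:
g = 0
k = 0
r = 0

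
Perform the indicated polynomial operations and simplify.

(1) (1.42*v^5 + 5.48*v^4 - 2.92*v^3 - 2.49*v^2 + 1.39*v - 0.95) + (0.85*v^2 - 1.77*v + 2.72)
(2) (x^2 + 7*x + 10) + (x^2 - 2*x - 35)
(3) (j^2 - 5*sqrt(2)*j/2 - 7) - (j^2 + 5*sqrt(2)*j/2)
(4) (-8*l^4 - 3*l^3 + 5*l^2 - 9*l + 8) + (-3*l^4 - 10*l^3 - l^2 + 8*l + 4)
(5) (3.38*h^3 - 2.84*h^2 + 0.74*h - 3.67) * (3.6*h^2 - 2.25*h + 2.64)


(1) = 1.42*v^5 + 5.48*v^4 - 2.92*v^3 - 1.64*v^2 - 0.38*v + 1.77
(2) = 2*x^2 + 5*x - 25
(3) = -5*sqrt(2)*j - 7
(4) = -11*l^4 - 13*l^3 + 4*l^2 - l + 12
(5) = 12.168*h^5 - 17.829*h^4 + 17.9772*h^3 - 22.3746*h^2 + 10.2111*h - 9.6888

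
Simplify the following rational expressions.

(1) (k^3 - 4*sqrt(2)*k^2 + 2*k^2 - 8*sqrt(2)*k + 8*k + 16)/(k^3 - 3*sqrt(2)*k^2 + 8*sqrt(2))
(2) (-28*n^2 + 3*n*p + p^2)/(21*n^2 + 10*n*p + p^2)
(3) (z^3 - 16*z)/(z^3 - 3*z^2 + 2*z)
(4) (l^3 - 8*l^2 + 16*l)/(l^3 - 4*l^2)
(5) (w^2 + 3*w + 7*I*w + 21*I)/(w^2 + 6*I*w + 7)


(1) = (k + 2)/(k + sqrt(2))
(2) = (-4*n + p)/(3*n + p)
(3) = (z^2 - 16)/(z^2 - 3*z + 2)
(4) = (l - 4)/l
(5) = (w + 3)/(w - I)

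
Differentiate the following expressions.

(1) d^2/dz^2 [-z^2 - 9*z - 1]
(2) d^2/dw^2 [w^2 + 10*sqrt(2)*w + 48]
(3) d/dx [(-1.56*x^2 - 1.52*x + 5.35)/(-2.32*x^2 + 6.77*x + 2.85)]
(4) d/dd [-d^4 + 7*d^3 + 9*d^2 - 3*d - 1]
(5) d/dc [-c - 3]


(1) = -2
(2) = 2
(3) = (-14.0876*x^2 + 15.932*x - 40.5515)/(5.3824*x^4 - 31.4128*x^3 + 32.6089*x^2 + 38.589*x + 8.1225)
(4) = -4*d^3 + 21*d^2 + 18*d - 3
(5) = -1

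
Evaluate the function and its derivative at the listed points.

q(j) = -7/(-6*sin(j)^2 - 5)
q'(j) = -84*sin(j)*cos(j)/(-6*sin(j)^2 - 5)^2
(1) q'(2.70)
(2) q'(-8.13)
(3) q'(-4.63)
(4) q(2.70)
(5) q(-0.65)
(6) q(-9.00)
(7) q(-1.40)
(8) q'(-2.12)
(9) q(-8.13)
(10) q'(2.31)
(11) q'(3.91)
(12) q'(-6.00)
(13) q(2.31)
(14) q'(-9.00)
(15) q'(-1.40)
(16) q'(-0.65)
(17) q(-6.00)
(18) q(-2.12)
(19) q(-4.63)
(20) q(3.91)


(1) = 0.87
(2) = -0.20
(3) = 0.06
(4) = 1.15
(5) = 0.97
(6) = 1.16
(7) = 0.65
(8) = -0.43
(9) = 0.66
(10) = 0.61
(11) = -0.67
(12) = -0.75
(13) = 0.85
(14) = -0.87
(15) = 0.12
(16) = 0.78
(17) = 1.28
(18) = 0.75
(19) = 0.64
(20) = 0.89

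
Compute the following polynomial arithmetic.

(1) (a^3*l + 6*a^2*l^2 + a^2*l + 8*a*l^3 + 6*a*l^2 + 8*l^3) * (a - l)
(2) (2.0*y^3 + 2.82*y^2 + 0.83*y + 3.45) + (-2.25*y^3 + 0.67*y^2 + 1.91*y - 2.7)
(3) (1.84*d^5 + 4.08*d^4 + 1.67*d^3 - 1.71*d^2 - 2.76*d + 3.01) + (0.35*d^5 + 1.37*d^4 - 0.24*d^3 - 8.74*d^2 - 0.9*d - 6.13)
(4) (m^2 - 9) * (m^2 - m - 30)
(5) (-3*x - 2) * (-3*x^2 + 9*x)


(1) = a^4*l + 5*a^3*l^2 + a^3*l + 2*a^2*l^3 + 5*a^2*l^2 - 8*a*l^4 + 2*a*l^3 - 8*l^4
(2) = -0.25*y^3 + 3.49*y^2 + 2.74*y + 0.75
(3) = 2.19*d^5 + 5.45*d^4 + 1.43*d^3 - 10.45*d^2 - 3.66*d - 3.12
(4) = m^4 - m^3 - 39*m^2 + 9*m + 270
(5) = 9*x^3 - 21*x^2 - 18*x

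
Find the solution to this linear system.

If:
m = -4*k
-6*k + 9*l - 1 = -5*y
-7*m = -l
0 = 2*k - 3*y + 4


Then:
k = 17/764
l = -119/191
m = -17/191
y = 515/382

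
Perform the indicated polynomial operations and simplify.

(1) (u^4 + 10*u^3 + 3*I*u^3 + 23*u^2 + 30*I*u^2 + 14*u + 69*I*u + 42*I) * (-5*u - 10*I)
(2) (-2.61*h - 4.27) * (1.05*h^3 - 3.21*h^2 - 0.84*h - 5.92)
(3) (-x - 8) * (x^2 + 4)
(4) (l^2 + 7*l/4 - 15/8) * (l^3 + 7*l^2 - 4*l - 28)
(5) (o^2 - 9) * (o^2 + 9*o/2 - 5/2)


(1) = -5*u^5 - 50*u^4 - 25*I*u^4 - 85*u^3 - 250*I*u^3 + 230*u^2 - 575*I*u^2 + 690*u - 350*I*u + 420
(2) = -2.7405*h^4 + 3.8946*h^3 + 15.8991*h^2 + 19.038*h + 25.2784
(3) = -x^3 - 8*x^2 - 4*x - 32
(4) = l^5 + 35*l^4/4 + 51*l^3/8 - 385*l^2/8 - 83*l/2 + 105/2
(5) = o^4 + 9*o^3/2 - 23*o^2/2 - 81*o/2 + 45/2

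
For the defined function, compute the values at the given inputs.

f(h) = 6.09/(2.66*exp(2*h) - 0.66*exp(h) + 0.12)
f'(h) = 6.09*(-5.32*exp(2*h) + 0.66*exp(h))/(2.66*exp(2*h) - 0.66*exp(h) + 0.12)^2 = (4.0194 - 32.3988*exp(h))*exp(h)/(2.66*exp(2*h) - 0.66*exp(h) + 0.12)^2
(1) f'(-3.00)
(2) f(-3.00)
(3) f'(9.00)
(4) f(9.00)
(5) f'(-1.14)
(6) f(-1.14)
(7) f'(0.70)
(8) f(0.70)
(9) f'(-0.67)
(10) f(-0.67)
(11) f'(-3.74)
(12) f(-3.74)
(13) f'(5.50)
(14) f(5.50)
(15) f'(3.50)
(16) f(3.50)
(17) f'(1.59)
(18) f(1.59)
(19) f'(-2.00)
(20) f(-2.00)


(1) = 13.64
(2) = 64.97
(3) = -0.00
(4) = 0.00
(5) = -61.92
(6) = 33.65
(7) = -1.34
(8) = 0.64
(9) = -28.04
(10) = 12.72
(11) = 6.89
(12) = 57.55
(13) = -0.00
(14) = 0.00
(15) = -0.00
(16) = 0.00
(17) = -0.21
(18) = 0.10
(19) = -7.84
(20) = 76.70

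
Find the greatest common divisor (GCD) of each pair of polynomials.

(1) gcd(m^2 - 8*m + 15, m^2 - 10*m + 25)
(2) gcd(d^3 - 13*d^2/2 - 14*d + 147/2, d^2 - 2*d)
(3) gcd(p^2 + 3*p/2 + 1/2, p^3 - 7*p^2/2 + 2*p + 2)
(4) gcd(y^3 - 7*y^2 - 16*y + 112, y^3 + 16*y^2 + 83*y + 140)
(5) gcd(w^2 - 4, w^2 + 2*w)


(1) = m - 5
(2) = 1
(3) = p + 1/2
(4) = gcd((y - 7)*(y - 4)*(y + 4), (y + 4)*(y + 5)*(y + 7)) = y + 4
(5) = gcd((w - 2)*(w + 2), w*(w + 2)) = w + 2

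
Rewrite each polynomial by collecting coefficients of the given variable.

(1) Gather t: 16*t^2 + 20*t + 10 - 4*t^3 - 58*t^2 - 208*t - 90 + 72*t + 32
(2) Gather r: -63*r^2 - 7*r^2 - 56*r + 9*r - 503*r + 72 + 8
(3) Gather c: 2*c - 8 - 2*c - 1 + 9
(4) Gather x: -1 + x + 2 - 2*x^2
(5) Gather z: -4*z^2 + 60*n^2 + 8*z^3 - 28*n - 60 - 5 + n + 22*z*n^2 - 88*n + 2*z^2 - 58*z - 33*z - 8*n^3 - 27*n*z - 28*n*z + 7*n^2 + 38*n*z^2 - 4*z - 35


(1) = -4*t^3 - 42*t^2 - 116*t - 48
(2) = -70*r^2 - 550*r + 80
(3) = 0
(4) = -2*x^2 + x + 1
(5) = -8*n^3 + 67*n^2 - 115*n + 8*z^3 + z^2*(38*n - 2) + z*(22*n^2 - 55*n - 95) - 100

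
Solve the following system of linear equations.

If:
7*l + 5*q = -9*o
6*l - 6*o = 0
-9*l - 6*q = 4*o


Then:
l = 0
o = 0
q = 0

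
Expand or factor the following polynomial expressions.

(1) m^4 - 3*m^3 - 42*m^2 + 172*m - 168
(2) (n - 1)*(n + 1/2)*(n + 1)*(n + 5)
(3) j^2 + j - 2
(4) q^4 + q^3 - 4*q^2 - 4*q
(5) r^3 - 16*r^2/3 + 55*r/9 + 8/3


(1) = (m - 6)*(m - 2)^2*(m + 7)
(2) = n^4 + 11*n^3/2 + 3*n^2/2 - 11*n/2 - 5/2
(3) = (j - 1)*(j + 2)
(4) = q*(q - 2)*(q + 1)*(q + 2)
(5) = (r - 3)*(r - 8/3)*(r + 1/3)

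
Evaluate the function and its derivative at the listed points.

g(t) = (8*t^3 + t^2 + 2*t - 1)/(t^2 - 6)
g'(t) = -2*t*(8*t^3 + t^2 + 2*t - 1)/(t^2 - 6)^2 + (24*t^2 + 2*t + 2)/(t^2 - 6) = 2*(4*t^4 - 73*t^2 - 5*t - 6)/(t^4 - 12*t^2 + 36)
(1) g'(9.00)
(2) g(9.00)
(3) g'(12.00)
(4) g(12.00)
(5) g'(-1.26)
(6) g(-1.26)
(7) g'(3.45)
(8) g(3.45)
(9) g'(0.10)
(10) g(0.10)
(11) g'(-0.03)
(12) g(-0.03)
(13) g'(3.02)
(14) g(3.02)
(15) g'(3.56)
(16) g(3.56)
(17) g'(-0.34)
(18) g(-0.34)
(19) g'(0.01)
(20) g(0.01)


(1) = 7.21
(2) = 79.07
(3) = 7.60
(4) = 101.38
(5) = -10.84
(6) = 4.06
(7) = -18.68
(8) = 58.67
(9) = -0.40
(10) = 0.13
(11) = -0.33
(12) = 0.18
(13) = -72.75
(14) = 75.15
(15) = -13.76
(16) = 56.90
(17) = -0.73
(18) = 0.32
(19) = -0.34
(20) = 0.16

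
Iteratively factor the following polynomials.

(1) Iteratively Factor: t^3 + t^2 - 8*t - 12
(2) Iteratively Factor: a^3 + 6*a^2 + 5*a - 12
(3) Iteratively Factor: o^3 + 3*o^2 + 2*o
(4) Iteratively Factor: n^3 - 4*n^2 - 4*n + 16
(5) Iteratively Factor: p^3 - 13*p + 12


(1) = (t + 2)*(t^2 - t - 6) = (t - 3)*(t + 2)*(t + 2)
(2) = (a + 4)*(a^2 + 2*a - 3) = (a + 3)*(a + 4)*(a - 1)
(3) = (o)*(o^2 + 3*o + 2) = o*(o + 1)*(o + 2)
(4) = (n + 2)*(n^2 - 6*n + 8) = (n - 4)*(n + 2)*(n - 2)
(5) = (p - 1)*(p^2 + p - 12) = (p - 3)*(p - 1)*(p + 4)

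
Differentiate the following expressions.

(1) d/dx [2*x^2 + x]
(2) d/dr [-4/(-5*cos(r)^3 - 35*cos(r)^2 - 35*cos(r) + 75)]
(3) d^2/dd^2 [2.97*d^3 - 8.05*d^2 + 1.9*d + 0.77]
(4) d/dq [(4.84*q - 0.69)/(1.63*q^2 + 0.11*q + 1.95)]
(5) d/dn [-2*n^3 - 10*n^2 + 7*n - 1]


(1) = 4*x + 1
(2) = 4*(3*cos(r)^2 + 14*cos(r) + 7)*sin(r)/(5*(cos(r)^3 + 7*cos(r)^2 + 7*cos(r) - 15)^2)
(3) = 17.82*d - 16.1
(4) = (-7.8892*q^2 + 2.2494*q + 9.5139)/(2.6569*q^4 + 0.3586*q^3 + 6.3691*q^2 + 0.429*q + 3.8025)
(5) = -6*n^2 - 20*n + 7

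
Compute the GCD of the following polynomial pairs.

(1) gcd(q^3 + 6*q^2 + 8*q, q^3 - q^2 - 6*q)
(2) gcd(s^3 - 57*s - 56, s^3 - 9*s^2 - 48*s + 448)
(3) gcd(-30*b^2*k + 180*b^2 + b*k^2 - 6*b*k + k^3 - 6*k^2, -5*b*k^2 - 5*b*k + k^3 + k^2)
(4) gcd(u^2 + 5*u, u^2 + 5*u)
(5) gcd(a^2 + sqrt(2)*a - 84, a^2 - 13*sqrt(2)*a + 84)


(1) = q^2 + 2*q
(2) = s^2 - s - 56
(3) = 5*b - k
(4) = u^2 + 5*u
(5) = a - 6*sqrt(2)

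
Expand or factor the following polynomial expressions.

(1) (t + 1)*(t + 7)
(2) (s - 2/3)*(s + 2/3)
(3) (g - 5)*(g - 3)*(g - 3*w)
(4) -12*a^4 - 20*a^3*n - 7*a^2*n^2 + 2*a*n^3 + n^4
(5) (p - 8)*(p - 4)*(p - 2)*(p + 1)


(1) = t^2 + 8*t + 7
(2) = s^2 - 4/9
(3) = g^3 - 3*g^2*w - 8*g^2 + 24*g*w + 15*g - 45*w
(4) = (-3*a + n)*(a + n)*(2*a + n)^2
(5) = p^4 - 13*p^3 + 42*p^2 - 8*p - 64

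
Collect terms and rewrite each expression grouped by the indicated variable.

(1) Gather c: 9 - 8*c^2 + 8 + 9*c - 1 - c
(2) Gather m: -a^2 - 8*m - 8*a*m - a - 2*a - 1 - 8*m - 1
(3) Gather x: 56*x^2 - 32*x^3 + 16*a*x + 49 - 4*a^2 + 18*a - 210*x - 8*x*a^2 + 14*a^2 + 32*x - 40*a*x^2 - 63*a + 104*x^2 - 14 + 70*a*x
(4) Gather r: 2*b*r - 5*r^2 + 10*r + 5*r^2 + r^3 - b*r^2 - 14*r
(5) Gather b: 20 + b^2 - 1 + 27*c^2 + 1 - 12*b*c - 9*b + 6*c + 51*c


(1) = -8*c^2 + 8*c + 16
(2) = -a^2 - 3*a + m*(-8*a - 16) - 2
(3) = 10*a^2 - 45*a - 32*x^3 + x^2*(160 - 40*a) + x*(-8*a^2 + 86*a - 178) + 35
(4) = -b*r^2 + r^3 + r*(2*b - 4)
(5) = b^2 + b*(-12*c - 9) + 27*c^2 + 57*c + 20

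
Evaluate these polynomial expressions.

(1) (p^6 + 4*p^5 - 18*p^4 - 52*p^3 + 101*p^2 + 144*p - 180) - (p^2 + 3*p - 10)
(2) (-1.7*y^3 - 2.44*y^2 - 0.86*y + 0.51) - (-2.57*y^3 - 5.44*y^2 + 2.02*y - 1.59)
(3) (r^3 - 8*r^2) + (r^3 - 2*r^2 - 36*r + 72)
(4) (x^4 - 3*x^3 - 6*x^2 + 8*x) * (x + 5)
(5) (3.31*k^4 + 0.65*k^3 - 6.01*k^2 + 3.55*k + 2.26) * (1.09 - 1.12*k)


(1) = p^6 + 4*p^5 - 18*p^4 - 52*p^3 + 100*p^2 + 141*p - 170
(2) = 0.87*y^3 + 3.0*y^2 - 2.88*y + 2.1
(3) = 2*r^3 - 10*r^2 - 36*r + 72
(4) = x^5 + 2*x^4 - 21*x^3 - 22*x^2 + 40*x
(5) = -3.7072*k^5 + 2.8799*k^4 + 7.4397*k^3 - 10.5269*k^2 + 1.3383*k + 2.4634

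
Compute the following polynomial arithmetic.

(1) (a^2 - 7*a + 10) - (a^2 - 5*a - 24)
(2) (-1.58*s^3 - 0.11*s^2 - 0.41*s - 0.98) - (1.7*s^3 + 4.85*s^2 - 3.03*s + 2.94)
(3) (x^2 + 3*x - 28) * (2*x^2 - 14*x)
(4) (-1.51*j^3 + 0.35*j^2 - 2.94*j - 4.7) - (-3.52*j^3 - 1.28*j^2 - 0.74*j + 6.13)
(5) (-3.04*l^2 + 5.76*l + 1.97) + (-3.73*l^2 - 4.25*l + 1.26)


(1) = 34 - 2*a
(2) = -3.28*s^3 - 4.96*s^2 + 2.62*s - 3.92
(3) = 2*x^4 - 8*x^3 - 98*x^2 + 392*x
(4) = 2.01*j^3 + 1.63*j^2 - 2.2*j - 10.83
(5) = -6.77*l^2 + 1.51*l + 3.23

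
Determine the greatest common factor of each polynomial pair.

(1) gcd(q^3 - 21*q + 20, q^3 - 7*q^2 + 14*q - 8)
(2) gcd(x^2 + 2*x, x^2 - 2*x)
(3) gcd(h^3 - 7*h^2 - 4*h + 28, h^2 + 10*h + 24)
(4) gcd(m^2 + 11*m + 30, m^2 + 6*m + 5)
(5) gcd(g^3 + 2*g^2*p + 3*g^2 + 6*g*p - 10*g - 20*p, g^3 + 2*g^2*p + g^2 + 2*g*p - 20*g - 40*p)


(1) = gcd((q - 4)*(q - 1)*(q + 5), (q - 4)*(q - 2)*(q - 1)) = q^2 - 5*q + 4
(2) = gcd(x*(x + 2), x*(x - 2)) = x
(3) = 1
(4) = m + 5
(5) = gcd((g - 2)*(g + 5)*(g + 2*p), (g - 4)*(g + 5)*(g + 2*p)) = g^2 + 2*g*p + 5*g + 10*p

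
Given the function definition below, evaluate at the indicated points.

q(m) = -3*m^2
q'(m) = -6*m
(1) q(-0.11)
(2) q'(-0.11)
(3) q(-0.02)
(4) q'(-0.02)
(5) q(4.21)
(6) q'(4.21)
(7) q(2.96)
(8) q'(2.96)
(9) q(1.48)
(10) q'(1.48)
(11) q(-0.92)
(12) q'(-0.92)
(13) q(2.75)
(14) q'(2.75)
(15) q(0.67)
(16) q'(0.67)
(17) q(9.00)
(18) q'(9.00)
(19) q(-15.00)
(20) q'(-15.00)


(1) = -0.04
(2) = 0.66
(3) = -0.00
(4) = 0.12
(5) = -53.17
(6) = -25.26
(7) = -26.28
(8) = -17.76
(9) = -6.57
(10) = -8.88
(11) = -2.54
(12) = 5.52
(13) = -22.69
(14) = -16.50
(15) = -1.35
(16) = -4.02
(17) = -243.00
(18) = -54.00
(19) = -675.00
(20) = 90.00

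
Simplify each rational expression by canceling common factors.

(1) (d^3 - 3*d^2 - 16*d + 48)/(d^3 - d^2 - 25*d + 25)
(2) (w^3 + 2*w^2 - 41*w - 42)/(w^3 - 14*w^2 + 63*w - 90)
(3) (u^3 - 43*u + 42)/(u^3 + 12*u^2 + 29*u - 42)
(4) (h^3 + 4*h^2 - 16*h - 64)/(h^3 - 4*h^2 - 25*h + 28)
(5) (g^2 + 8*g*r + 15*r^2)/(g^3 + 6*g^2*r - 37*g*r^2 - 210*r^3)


(1) = (d^3 - 3*d^2 - 16*d + 48)/(d^3 - d^2 - 25*d + 25)
(2) = (w^2 + 8*w + 7)/(w^2 - 8*w + 15)
(3) = (u - 6)/(u + 6)
(4) = (h^2 - 16)/(h^2 - 8*h + 7)
(5) = (-g - 3*r)/(-g^2 - g*r + 42*r^2)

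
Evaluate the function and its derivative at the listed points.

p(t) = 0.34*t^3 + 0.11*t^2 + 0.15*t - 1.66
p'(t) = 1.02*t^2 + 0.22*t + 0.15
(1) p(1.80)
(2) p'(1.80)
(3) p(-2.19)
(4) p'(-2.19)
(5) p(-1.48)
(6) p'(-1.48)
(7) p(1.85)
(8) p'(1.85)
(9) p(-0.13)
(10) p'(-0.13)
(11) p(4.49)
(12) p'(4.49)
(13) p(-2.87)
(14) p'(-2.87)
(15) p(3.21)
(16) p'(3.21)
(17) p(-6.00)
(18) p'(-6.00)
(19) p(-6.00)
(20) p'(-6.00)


(1) = 0.95
(2) = 3.85
(3) = -5.03
(4) = 4.56
(5) = -2.74
(6) = 2.06
(7) = 1.15
(8) = 4.05
(9) = -1.68
(10) = 0.14
(11) = 32.01
(12) = 21.70
(13) = -9.22
(14) = 7.92
(15) = 11.20
(16) = 11.37
(17) = -72.04
(18) = 35.55
(19) = -72.04
(20) = 35.55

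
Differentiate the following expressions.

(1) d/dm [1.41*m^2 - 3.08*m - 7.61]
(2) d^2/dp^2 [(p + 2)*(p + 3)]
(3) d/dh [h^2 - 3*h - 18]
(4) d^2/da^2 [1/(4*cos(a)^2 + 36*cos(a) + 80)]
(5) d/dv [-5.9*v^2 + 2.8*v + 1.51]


(1) = 2.82*m - 3.08
(2) = 2
(3) = 2*h - 3
(4) = (-4*sin(a)^4 + 3*sin(a)^2 + 855*cos(a)/4 - 27*cos(3*a)/4 + 123)/(4*(cos(a) + 4)^3*(cos(a) + 5)^3)
(5) = 2.8 - 11.8*v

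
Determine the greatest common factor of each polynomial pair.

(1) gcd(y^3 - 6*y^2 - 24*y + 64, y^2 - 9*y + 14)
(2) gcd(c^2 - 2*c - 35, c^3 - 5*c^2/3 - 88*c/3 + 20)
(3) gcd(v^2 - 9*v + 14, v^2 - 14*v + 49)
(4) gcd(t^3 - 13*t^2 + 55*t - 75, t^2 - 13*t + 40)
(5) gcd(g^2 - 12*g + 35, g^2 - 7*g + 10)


(1) = y - 2
(2) = c + 5
(3) = v - 7
(4) = gcd((t - 5)^2*(t - 3), (t - 8)*(t - 5)) = t - 5
(5) = g - 5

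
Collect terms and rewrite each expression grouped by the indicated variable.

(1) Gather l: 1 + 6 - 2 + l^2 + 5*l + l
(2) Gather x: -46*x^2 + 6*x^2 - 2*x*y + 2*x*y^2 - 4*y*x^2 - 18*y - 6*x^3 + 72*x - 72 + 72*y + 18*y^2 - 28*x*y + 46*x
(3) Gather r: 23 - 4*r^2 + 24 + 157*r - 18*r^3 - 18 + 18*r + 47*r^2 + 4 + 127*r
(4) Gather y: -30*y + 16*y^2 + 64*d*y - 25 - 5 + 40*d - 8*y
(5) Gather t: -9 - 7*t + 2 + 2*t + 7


(1) = l^2 + 6*l + 5
(2) = -6*x^3 + x^2*(-4*y - 40) + x*(2*y^2 - 30*y + 118) + 18*y^2 + 54*y - 72
(3) = -18*r^3 + 43*r^2 + 302*r + 33
(4) = 40*d + 16*y^2 + y*(64*d - 38) - 30
(5) = -5*t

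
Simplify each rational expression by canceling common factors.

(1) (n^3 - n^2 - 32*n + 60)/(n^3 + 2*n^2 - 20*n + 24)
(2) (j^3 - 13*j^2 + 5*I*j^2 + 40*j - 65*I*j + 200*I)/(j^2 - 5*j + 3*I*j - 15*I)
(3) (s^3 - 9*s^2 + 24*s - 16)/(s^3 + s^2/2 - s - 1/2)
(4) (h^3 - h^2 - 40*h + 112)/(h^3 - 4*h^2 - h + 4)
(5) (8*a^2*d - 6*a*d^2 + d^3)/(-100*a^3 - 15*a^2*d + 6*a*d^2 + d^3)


(1) = (n - 5)/(n - 2)
(2) = (j^2 + j*(-8 + 5*I) - 40*I)/(j + 3*I)
(3) = (2*s^2 - 16*s + 32)/(2*s^2 + 3*s + 1)
(4) = (h^2 + 3*h - 28)/(h^2 - 1)
(5) = (-2*a*d + d^2)/(25*a^2 + 10*a*d + d^2)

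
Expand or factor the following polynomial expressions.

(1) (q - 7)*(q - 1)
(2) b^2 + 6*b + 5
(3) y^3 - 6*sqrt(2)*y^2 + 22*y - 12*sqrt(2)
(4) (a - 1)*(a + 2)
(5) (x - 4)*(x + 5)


(1) = q^2 - 8*q + 7
(2) = (b + 1)*(b + 5)
(3) = (y - 3*sqrt(2))*(y - 2*sqrt(2))*(y - sqrt(2))
(4) = a^2 + a - 2
(5) = x^2 + x - 20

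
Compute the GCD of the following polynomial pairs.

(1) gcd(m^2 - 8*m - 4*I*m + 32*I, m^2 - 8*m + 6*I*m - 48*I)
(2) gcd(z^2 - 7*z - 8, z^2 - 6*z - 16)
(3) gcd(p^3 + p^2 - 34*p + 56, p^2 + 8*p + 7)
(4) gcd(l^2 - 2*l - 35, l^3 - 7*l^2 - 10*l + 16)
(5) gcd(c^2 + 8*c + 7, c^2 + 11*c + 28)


(1) = gcd((m - 8)*(m - 4*I), (m - 8)*(m + 6*I)) = m - 8
(2) = z - 8
(3) = p + 7
(4) = gcd((l - 7)*(l + 5), (l - 8)*(l - 1)*(l + 2)) = 1
(5) = c + 7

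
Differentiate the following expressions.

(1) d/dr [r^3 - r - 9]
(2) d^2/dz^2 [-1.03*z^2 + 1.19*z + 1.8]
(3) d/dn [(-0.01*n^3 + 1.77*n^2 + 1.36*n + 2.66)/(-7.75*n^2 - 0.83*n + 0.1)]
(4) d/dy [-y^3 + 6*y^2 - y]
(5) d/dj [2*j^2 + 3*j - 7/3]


(1) = 3*r^2 - 1
(2) = -2.06000000000000
(3) = (0.0775*n^4 + 0.0166*n^3 + 9.0679*n^2 + 41.584*n + 2.3438)/(60.0625*n^4 + 12.865*n^3 - 0.8611*n^2 - 0.166*n + 0.01)
(4) = -3*y^2 + 12*y - 1
(5) = 4*j + 3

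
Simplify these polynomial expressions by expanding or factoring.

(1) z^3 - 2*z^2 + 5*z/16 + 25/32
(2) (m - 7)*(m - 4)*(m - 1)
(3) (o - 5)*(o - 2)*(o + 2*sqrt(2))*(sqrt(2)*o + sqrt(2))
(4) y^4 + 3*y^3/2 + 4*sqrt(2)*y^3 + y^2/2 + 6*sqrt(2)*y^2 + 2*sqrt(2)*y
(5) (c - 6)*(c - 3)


(1) = (z - 5/4)^2*(z + 1/2)
(2) = m^3 - 12*m^2 + 39*m - 28
(3) = sqrt(2)*o^4 - 6*sqrt(2)*o^3 + 4*o^3 - 24*o^2 + 3*sqrt(2)*o^2 + 12*o + 10*sqrt(2)*o + 40
(4) = y*(y + 1/2)*(y + 1)*(y + 4*sqrt(2))
(5) = c^2 - 9*c + 18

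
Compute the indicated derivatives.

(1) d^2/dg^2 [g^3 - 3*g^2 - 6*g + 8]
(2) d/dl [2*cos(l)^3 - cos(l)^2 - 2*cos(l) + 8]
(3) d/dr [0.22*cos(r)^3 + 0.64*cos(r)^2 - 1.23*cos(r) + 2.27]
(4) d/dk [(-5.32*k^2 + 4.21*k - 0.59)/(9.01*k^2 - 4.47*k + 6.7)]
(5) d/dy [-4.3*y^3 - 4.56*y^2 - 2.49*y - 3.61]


(1) = 6*g - 6
(2) = 2*(-3*cos(l)^2 + cos(l) + 1)*sin(l)
(3) = (-0.66*cos(r)^2 - 1.28*cos(r) + 1.23)*sin(r)
(4) = (-14.1517*k^2 - 60.6562*k + 25.5697)/(81.1801*k^4 - 80.5494*k^3 + 140.7149*k^2 - 59.898*k + 44.89)
(5) = -12.9*y^2 - 9.12*y - 2.49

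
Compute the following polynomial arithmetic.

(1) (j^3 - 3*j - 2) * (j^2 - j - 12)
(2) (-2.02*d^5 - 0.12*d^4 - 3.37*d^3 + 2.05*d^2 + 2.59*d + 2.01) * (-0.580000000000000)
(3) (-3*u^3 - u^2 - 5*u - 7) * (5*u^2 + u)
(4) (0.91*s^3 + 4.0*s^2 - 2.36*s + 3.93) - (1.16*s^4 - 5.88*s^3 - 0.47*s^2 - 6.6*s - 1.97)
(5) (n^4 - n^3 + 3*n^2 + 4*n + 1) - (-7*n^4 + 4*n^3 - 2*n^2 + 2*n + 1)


(1) = j^5 - j^4 - 15*j^3 + j^2 + 38*j + 24
(2) = 1.1716*d^5 + 0.0696*d^4 + 1.9546*d^3 - 1.189*d^2 - 1.5022*d - 1.1658
(3) = -15*u^5 - 8*u^4 - 26*u^3 - 40*u^2 - 7*u
(4) = -1.16*s^4 + 6.79*s^3 + 4.47*s^2 + 4.24*s + 5.9
(5) = 8*n^4 - 5*n^3 + 5*n^2 + 2*n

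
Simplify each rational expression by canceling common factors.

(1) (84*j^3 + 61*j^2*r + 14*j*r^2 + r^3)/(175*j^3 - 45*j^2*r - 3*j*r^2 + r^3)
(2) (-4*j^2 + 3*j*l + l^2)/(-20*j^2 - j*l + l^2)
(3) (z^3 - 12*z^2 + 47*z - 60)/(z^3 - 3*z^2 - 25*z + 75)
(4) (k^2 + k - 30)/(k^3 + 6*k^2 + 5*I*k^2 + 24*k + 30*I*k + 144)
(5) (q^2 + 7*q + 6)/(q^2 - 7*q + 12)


(1) = (12*j^2 + 7*j*r + r^2)/(25*j^2 - 10*j*r + r^2)
(2) = (j - l)/(5*j - l)
(3) = (z - 4)/(z + 5)
(4) = (k - 5)/(k^2 + 5*I*k + 24)
(5) = (q^2 + 7*q + 6)/(q^2 - 7*q + 12)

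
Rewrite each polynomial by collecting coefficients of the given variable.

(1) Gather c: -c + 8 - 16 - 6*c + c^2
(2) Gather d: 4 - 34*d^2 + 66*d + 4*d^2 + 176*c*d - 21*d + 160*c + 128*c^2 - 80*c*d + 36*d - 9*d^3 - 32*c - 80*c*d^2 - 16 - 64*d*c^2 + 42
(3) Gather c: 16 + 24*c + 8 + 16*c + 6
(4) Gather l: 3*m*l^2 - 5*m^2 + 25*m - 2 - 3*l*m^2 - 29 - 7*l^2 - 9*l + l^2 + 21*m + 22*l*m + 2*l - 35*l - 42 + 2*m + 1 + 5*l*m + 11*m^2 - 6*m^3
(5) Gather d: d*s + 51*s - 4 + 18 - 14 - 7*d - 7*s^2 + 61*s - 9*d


(1) = c^2 - 7*c - 8
(2) = 128*c^2 + 128*c - 9*d^3 + d^2*(-80*c - 30) + d*(-64*c^2 + 96*c + 81) + 30
(3) = 40*c + 30
(4) = l^2*(3*m - 6) + l*(-3*m^2 + 27*m - 42) - 6*m^3 + 6*m^2 + 48*m - 72
(5) = d*(s - 16) - 7*s^2 + 112*s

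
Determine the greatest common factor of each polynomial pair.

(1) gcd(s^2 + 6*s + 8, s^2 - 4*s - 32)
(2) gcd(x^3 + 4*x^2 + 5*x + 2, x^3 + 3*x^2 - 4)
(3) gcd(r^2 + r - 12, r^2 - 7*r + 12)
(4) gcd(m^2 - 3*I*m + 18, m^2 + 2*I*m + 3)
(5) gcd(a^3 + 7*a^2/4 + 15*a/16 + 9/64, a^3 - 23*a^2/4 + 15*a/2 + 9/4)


(1) = s + 4
(2) = gcd((x + 1)^2*(x + 2), (x - 1)*(x + 2)^2) = x + 2
(3) = gcd((r - 3)*(r + 4), (r - 4)*(r - 3)) = r - 3
(4) = m + 3*I
(5) = gcd((a + 1/4)*(a + 3/4)^2, (a - 3)^2*(a + 1/4)) = a + 1/4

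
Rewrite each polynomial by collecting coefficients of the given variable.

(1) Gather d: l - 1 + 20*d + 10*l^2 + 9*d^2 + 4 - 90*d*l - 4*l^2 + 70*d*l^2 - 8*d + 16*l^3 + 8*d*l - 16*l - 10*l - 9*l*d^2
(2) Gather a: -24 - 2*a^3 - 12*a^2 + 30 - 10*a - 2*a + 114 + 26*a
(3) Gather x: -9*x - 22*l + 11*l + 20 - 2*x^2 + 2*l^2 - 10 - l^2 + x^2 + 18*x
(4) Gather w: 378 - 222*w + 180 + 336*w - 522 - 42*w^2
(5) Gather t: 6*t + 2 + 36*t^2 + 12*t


(1) = d^2*(9 - 9*l) + d*(70*l^2 - 82*l + 12) + 16*l^3 + 6*l^2 - 25*l + 3
(2) = -2*a^3 - 12*a^2 + 14*a + 120
(3) = l^2 - 11*l - x^2 + 9*x + 10
(4) = -42*w^2 + 114*w + 36
(5) = 36*t^2 + 18*t + 2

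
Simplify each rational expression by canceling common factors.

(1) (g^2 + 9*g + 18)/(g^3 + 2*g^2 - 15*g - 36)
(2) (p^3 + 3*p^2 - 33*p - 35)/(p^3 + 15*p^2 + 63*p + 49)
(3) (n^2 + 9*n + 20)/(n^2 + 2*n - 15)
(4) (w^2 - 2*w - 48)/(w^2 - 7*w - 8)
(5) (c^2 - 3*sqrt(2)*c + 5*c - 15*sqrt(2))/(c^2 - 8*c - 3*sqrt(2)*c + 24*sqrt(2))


(1) = (g + 6)/(g^2 - g - 12)
(2) = (p - 5)/(p + 7)
(3) = (n + 4)/(n - 3)
(4) = (w + 6)/(w + 1)
(5) = (c + 5)/(c - 8)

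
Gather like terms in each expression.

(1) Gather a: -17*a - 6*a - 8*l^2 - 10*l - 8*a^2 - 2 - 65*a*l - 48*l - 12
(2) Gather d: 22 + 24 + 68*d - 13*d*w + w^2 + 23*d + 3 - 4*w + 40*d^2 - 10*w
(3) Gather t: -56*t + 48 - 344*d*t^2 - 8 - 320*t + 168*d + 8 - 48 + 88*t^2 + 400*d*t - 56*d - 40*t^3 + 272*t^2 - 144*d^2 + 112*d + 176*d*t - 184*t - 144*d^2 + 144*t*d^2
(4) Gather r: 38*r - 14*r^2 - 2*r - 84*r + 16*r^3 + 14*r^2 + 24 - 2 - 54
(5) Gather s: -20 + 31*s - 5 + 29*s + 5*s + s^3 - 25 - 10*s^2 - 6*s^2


(1) = -8*a^2 + a*(-65*l - 23) - 8*l^2 - 58*l - 14
(2) = 40*d^2 + d*(91 - 13*w) + w^2 - 14*w + 49
(3) = -288*d^2 + 224*d - 40*t^3 + t^2*(360 - 344*d) + t*(144*d^2 + 576*d - 560)
(4) = 16*r^3 - 48*r - 32
(5) = s^3 - 16*s^2 + 65*s - 50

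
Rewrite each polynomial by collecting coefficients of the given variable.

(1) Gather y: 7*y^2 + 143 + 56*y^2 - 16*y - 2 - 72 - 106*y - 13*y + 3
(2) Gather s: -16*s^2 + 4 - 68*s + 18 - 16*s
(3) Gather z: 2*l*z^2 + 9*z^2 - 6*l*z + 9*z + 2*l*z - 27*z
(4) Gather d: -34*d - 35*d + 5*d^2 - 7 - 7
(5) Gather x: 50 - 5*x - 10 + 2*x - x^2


(1) = 63*y^2 - 135*y + 72
(2) = -16*s^2 - 84*s + 22
(3) = z^2*(2*l + 9) + z*(-4*l - 18)
(4) = 5*d^2 - 69*d - 14
(5) = -x^2 - 3*x + 40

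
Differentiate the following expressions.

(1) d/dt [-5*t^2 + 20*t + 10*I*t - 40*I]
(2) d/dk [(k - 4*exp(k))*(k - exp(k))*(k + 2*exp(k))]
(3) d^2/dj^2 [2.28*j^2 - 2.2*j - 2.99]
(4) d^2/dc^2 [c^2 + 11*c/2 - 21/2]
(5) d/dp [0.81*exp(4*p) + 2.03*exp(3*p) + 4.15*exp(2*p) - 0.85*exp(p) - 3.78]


(1) = -10*t + 20 + 10*I
(2) = -3*k^2*exp(k) + 3*k^2 - 12*k*exp(2*k) - 6*k*exp(k) + 24*exp(3*k) - 6*exp(2*k)
(3) = 4.56000000000000
(4) = 2
(5) = (3.24*exp(3*p) + 6.09*exp(2*p) + 8.3*exp(p) - 0.85)*exp(p)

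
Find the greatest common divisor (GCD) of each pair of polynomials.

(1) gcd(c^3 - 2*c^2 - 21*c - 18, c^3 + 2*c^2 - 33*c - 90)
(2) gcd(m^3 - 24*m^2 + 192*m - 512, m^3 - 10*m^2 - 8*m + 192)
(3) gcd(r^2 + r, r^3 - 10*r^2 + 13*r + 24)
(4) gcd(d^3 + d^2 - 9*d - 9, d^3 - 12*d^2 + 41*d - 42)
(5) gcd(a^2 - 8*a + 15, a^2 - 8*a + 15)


(1) = gcd((c - 6)*(c + 1)*(c + 3), (c - 6)*(c + 3)*(c + 5)) = c^2 - 3*c - 18
(2) = gcd((m - 8)^3, (m - 8)*(m - 6)*(m + 4)) = m - 8
(3) = r + 1
(4) = gcd((d - 3)*(d + 1)*(d + 3), (d - 7)*(d - 3)*(d - 2)) = d - 3
(5) = gcd((a - 5)*(a - 3), (a - 5)*(a - 3)) = a^2 - 8*a + 15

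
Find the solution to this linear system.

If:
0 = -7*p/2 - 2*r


Then:
p = -4*r/7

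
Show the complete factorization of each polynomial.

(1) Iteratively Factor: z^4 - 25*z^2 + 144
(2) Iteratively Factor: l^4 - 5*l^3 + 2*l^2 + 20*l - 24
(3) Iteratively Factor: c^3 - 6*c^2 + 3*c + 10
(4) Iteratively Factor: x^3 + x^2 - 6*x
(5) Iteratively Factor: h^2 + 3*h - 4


(1) = (z + 3)*(z^3 - 3*z^2 - 16*z + 48) = (z + 3)*(z + 4)*(z^2 - 7*z + 12) = (z - 3)*(z + 3)*(z + 4)*(z - 4)
(2) = (l - 3)*(l^3 - 2*l^2 - 4*l + 8) = (l - 3)*(l + 2)*(l^2 - 4*l + 4) = (l - 3)*(l - 2)*(l + 2)*(l - 2)
(3) = (c - 2)*(c^2 - 4*c - 5) = (c - 5)*(c - 2)*(c + 1)
(4) = (x + 3)*(x^2 - 2*x) = (x - 2)*(x + 3)*(x)
(5) = (h + 4)*(h - 1)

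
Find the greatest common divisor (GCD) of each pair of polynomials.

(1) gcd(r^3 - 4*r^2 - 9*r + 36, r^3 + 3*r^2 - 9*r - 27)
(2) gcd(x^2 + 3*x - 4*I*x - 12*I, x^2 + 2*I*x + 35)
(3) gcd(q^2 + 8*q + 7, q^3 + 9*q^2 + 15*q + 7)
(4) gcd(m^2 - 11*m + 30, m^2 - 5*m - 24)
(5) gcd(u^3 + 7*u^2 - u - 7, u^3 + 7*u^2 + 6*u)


(1) = gcd((r - 4)*(r - 3)*(r + 3), (r - 3)*(r + 3)^2) = r^2 - 9
(2) = 1
(3) = gcd((q + 1)*(q + 7), (q + 1)^2*(q + 7)) = q^2 + 8*q + 7
(4) = gcd((m - 6)*(m - 5), (m - 8)*(m + 3)) = 1
(5) = u + 1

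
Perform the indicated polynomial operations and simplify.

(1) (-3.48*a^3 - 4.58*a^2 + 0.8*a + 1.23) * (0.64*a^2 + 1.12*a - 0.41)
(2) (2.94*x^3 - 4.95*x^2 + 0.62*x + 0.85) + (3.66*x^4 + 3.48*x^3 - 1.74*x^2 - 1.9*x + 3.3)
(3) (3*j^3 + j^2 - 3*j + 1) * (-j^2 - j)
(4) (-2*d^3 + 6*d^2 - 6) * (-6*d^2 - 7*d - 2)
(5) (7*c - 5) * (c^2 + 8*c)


(1) = -2.2272*a^5 - 6.8288*a^4 - 3.1908*a^3 + 3.561*a^2 + 1.0496*a - 0.5043
(2) = 3.66*x^4 + 6.42*x^3 - 6.69*x^2 - 1.28*x + 4.15
(3) = -3*j^5 - 4*j^4 + 2*j^3 + 2*j^2 - j
(4) = 12*d^5 - 22*d^4 - 38*d^3 + 24*d^2 + 42*d + 12
(5) = 7*c^3 + 51*c^2 - 40*c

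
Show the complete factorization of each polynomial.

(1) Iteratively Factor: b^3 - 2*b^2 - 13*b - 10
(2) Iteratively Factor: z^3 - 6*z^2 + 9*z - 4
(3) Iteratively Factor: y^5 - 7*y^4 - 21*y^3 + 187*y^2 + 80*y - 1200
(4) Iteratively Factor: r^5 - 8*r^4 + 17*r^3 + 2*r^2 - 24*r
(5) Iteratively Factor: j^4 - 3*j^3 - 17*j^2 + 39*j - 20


(1) = (b - 5)*(b^2 + 3*b + 2) = (b - 5)*(b + 2)*(b + 1)
(2) = (z - 1)*(z^2 - 5*z + 4) = (z - 4)*(z - 1)*(z - 1)
(3) = (y - 4)*(y^4 - 3*y^3 - 33*y^2 + 55*y + 300) = (y - 5)*(y - 4)*(y^3 + 2*y^2 - 23*y - 60) = (y - 5)^2*(y - 4)*(y^2 + 7*y + 12) = (y - 5)^2*(y - 4)*(y + 3)*(y + 4)
(4) = (r)*(r^4 - 8*r^3 + 17*r^2 + 2*r - 24) = r*(r - 3)*(r^3 - 5*r^2 + 2*r + 8) = r*(r - 4)*(r - 3)*(r^2 - r - 2) = r*(r - 4)*(r - 3)*(r - 2)*(r + 1)
(5) = (j - 5)*(j^3 + 2*j^2 - 7*j + 4) = (j - 5)*(j - 1)*(j^2 + 3*j - 4) = (j - 5)*(j - 1)*(j + 4)*(j - 1)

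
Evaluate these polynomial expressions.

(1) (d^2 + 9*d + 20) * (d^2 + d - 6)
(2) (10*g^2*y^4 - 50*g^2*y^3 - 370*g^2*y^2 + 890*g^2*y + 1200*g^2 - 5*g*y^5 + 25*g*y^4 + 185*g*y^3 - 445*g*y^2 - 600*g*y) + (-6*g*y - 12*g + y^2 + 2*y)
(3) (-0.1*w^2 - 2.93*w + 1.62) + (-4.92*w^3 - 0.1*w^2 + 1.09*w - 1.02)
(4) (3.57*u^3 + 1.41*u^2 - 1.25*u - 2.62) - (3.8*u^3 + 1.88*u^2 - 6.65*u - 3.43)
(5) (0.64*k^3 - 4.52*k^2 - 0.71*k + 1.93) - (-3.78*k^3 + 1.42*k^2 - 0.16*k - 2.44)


(1) = d^4 + 10*d^3 + 23*d^2 - 34*d - 120
(2) = 10*g^2*y^4 - 50*g^2*y^3 - 370*g^2*y^2 + 890*g^2*y + 1200*g^2 - 5*g*y^5 + 25*g*y^4 + 185*g*y^3 - 445*g*y^2 - 606*g*y - 12*g + y^2 + 2*y
(3) = -4.92*w^3 - 0.2*w^2 - 1.84*w + 0.6
(4) = -0.23*u^3 - 0.47*u^2 + 5.4*u + 0.81
(5) = 4.42*k^3 - 5.94*k^2 - 0.55*k + 4.37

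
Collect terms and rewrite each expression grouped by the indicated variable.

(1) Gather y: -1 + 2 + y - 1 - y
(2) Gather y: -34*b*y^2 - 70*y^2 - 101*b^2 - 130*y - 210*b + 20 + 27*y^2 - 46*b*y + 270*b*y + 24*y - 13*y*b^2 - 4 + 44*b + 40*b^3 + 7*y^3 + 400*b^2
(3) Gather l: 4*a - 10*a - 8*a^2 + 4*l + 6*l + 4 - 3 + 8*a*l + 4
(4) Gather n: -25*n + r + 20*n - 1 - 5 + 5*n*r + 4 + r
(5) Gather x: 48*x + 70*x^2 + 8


(1) = 0
(2) = 40*b^3 + 299*b^2 - 166*b + 7*y^3 + y^2*(-34*b - 43) + y*(-13*b^2 + 224*b - 106) + 16
(3) = -8*a^2 - 6*a + l*(8*a + 10) + 5
(4) = n*(5*r - 5) + 2*r - 2
(5) = 70*x^2 + 48*x + 8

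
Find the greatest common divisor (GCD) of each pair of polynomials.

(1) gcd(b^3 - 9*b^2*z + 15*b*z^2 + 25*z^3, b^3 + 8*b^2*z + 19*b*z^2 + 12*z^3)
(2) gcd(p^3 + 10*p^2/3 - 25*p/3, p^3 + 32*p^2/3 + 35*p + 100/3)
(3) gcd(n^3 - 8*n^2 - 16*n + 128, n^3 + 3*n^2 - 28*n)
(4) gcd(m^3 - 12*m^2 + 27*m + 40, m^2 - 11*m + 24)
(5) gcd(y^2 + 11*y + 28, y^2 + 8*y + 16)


(1) = gcd((b - 5*z)^2*(b + z), (b + z)*(b + 3*z)*(b + 4*z)) = b + z
(2) = p + 5
(3) = gcd((n - 8)*(n - 4)*(n + 4), n*(n - 4)*(n + 7)) = n - 4
(4) = gcd((m - 8)*(m - 5)*(m + 1), (m - 8)*(m - 3)) = m - 8
(5) = gcd((y + 4)*(y + 7), (y + 4)^2) = y + 4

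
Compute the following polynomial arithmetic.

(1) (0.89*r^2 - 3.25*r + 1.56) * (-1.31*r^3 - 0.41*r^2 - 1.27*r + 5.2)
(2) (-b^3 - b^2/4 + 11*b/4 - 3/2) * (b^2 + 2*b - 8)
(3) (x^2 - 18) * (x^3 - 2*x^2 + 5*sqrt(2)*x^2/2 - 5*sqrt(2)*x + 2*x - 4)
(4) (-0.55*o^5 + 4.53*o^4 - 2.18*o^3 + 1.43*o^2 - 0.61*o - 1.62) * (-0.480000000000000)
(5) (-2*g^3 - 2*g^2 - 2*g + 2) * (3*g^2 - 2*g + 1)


(1) = -1.1659*r^5 + 3.8926*r^4 - 1.8414*r^3 + 8.1159*r^2 - 18.8812*r + 8.112
(2) = -b^5 - 9*b^4/4 + 41*b^3/4 + 6*b^2 - 25*b + 12
(3) = x^5 - 2*x^4 + 5*sqrt(2)*x^4/2 - 16*x^3 - 5*sqrt(2)*x^3 - 45*sqrt(2)*x^2 + 32*x^2 - 36*x + 90*sqrt(2)*x + 72
(4) = 0.264*o^5 - 2.1744*o^4 + 1.0464*o^3 - 0.6864*o^2 + 0.2928*o + 0.7776
(5) = -6*g^5 - 2*g^4 - 4*g^3 + 8*g^2 - 6*g + 2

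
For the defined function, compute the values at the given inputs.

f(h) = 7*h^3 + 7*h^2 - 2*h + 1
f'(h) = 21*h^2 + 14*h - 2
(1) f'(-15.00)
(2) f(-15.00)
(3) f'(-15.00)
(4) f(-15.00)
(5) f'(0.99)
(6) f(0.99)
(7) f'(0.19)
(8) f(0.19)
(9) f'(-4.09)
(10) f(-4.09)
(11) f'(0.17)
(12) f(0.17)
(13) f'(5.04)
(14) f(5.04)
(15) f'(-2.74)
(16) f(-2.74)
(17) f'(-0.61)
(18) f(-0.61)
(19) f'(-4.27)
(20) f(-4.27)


(1) = 4513.00
(2) = -22019.00
(3) = 4513.00
(4) = -22019.00
(5) = 32.44
(6) = 12.67
(7) = 1.42
(8) = 0.92
(9) = 292.03
(10) = -352.65
(11) = 0.99
(12) = 0.90
(13) = 601.99
(14) = 1064.90
(15) = 117.30
(16) = -84.96
(17) = -2.73
(18) = 3.24
(19) = 321.11
(20) = -407.81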